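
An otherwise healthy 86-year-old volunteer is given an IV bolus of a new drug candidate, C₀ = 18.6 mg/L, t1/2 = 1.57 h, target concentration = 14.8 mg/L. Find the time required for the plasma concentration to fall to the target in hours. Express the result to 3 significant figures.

0.518 h

k = ln2 / t½ = 0.693147 / 1.57 = 0.4415 h⁻¹
t = ln(C₀ / C) / k = ln(18.60 / 14.8) / 0.4415
  = ln(1.257) / 0.4415 = 0.2287 / 0.4415 = 0.5180 h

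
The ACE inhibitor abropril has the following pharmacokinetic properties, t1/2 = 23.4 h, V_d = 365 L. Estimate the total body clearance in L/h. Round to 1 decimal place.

k = ln2 / t½ = 0.693147 / 23.4 = 0.02962 h⁻¹
CL = k × Vd = 0.02962 × 365 = 10.81 L/h

10.8 L/h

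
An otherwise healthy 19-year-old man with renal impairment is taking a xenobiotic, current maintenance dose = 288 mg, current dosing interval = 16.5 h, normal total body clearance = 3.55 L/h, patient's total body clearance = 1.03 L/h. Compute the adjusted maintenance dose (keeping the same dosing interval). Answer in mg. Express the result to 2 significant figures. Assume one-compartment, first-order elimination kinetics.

84 mg

To keep the same average steady-state level, dosing rate must scale with clearance.
CL ratio = 1.03 / 3.55 = 0.2901
New dose (same interval) = 288 × 0.2901 = 83.55 mg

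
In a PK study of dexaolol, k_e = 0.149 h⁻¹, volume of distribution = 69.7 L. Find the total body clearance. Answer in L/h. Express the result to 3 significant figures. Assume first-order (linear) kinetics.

CL = k × Vd = 0.149 × 69.7 = 10.39 L/h

10.4 L/h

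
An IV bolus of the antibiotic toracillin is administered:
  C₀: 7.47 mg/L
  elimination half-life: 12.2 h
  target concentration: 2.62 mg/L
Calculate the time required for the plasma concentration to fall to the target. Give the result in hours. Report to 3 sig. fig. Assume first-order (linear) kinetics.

k = ln2 / t½ = 0.693147 / 12.2 = 0.05682 h⁻¹
t = ln(C₀ / C) / k = ln(7.470 / 2.62) / 0.05682
  = ln(2.851) / 0.05682 = 1.048 / 0.05682 = 18.44 h

18.4 h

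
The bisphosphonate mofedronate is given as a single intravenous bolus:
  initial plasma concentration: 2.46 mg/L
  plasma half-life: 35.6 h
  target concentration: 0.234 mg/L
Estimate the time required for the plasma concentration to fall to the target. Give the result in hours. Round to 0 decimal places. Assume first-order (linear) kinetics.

121 h

k = ln2 / t½ = 0.693147 / 35.6 = 0.01947 h⁻¹
t = ln(C₀ / C) / k = ln(2.460 / 0.234) / 0.01947
  = ln(10.51) / 0.01947 = 2.352 / 0.01947 = 120.8 h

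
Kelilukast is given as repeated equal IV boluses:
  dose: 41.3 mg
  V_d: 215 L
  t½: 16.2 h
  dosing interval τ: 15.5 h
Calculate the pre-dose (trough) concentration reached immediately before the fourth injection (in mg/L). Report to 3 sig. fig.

0.176 mg/L

C₀ per dose = Dose / Vd = 41.3 / 215 = 0.1921 mg/L
k = ln2 / t½ = 0.693147 / 16.2 = 0.04279 h⁻¹
Fraction remaining after one interval: r = e^(−kτ) = e^(−0.04279 × 15.5) = 0.5152
Before dose 4, 3 doses have been given (aged 1τ, 2τ, 3τ).
C_trough = C₀ × (r + r² + … + r^3) = C₀ × r(1−r^3)/(1−r)
        = 0.1921 × 0.5152 × (1 − 0.1368) / (1 − 0.5152) = 0.1762 mg/L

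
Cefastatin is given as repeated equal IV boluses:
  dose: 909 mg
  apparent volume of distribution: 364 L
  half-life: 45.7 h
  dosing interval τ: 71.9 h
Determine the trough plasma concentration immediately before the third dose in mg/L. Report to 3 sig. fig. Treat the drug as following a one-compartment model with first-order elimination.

1.12 mg/L

C₀ per dose = Dose / Vd = 909 / 364 = 2.497 mg/L
k = ln2 / t½ = 0.693147 / 45.7 = 0.01517 h⁻¹
Fraction remaining after one interval: r = e^(−kτ) = e^(−0.01517 × 71.9) = 0.3360
Before dose 3, 2 doses have been given (aged 1τ, 2τ).
C_trough = C₀ × (r + r²) = 2.497 × (0.3360 + 0.1129) = 1.121 mg/L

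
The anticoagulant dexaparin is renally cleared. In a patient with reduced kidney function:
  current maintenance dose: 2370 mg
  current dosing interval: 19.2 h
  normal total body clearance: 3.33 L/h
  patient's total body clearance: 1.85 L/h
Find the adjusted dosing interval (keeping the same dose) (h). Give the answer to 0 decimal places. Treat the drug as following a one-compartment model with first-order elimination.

To keep the same average steady-state level, dosing rate must scale with clearance.
CL ratio = 1.85 / 3.33 = 0.5556
New interval (same dose) = 19.2 / 0.5556 = 34.56 h

35 h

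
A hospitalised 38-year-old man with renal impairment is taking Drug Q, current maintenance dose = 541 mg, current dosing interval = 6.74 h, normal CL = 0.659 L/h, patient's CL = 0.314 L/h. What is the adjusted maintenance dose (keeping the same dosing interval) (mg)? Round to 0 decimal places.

258 mg

To keep the same average steady-state level, dosing rate must scale with clearance.
CL ratio = 0.314 / 0.659 = 0.4765
New dose (same interval) = 541 × 0.4765 = 257.8 mg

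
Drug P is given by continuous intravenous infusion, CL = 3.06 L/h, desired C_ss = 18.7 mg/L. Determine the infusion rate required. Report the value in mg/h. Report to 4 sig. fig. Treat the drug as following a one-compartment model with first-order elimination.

57.22 mg/h

At steady state, infusion rate R₀ = Css × CL = 18.7 × 3.060 = 57.22 mg/h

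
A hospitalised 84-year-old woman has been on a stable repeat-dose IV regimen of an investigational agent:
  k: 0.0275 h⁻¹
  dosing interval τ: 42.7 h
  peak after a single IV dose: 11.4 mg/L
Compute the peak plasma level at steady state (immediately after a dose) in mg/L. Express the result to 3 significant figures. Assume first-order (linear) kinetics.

e^(−kτ) = e^(−0.02750 × 42.7) = 0.3091
Accumulation ratio R = 1 / (1 − e^(−kτ)) = 1 / (1 − 0.3091) = 1.447
Steady-state peak = C₀ × R = 11.4 × 1.447 = 16.50 mg/L

16.5 mg/L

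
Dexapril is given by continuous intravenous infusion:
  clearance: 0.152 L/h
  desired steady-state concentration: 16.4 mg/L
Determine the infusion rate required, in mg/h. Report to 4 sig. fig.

At steady state, infusion rate R₀ = Css × CL = 16.4 × 0.1520 = 2.493 mg/h

2.493 mg/h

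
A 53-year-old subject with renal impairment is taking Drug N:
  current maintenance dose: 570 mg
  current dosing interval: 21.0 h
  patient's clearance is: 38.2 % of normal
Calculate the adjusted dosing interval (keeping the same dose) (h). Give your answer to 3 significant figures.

55.0 h

To keep the same average steady-state level, dosing rate must scale with clearance.
CL ratio = 38.2 / 100 = 0.3820
New interval (same dose) = 21.0 / 0.3820 = 54.97 h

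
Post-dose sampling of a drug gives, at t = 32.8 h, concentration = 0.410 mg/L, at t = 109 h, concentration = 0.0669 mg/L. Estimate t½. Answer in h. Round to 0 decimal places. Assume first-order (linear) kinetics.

29 h

k = ln(C₁/C₂) / (t₂ − t₁) = ln(0.410/0.0669) / (109 − 32.8)
  = 1.813 / 76.20 = 0.02379 h⁻¹
t½ = ln2 / k = 0.693147 / 0.02379 = 29.14 h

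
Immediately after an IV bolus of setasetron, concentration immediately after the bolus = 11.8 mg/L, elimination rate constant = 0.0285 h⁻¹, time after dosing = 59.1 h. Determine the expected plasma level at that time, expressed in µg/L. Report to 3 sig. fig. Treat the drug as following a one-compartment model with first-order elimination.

2190 µg/L

C = C₀ · e^(−k·t) = 11.80 × e^(−0.02850 × 59.1)
  = 11.80 × 0.1856 = 2.190 mg/L
Convert: 2.190 mg/L × 1000 = 2190 µg/L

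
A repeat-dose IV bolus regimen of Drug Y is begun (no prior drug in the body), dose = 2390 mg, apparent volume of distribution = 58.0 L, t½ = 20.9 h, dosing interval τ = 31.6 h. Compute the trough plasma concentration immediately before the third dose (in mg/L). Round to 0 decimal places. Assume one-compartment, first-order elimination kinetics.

C₀ per dose = Dose / Vd = 2390 / 58.0 = 41.21 mg/L
k = ln2 / t½ = 0.693147 / 20.9 = 0.03316 h⁻¹
Fraction remaining after one interval: r = e^(−kτ) = e^(−0.03316 × 31.6) = 0.3507
Before dose 3, 2 doses have been given (aged 1τ, 2τ).
C_trough = C₀ × (r + r²) = 41.21 × (0.3507 + 0.1230) = 19.52 mg/L

20 mg/L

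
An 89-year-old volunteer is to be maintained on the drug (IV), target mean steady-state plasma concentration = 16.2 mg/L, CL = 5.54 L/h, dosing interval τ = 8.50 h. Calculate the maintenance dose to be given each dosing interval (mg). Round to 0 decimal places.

At steady state, Dose/τ = Css × CL.
Dose = Css × CL × τ = 16.2 × 5.540 × 8.50 = 762.9 mg

763 mg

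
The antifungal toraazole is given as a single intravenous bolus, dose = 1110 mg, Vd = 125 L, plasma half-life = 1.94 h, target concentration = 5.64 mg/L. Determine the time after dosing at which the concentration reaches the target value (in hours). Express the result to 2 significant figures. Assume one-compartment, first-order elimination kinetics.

1.3 h

C₀ = Dose / Vd = 1110 / 125 = 8.880 mg/L
k = ln2 / t½ = 0.693147 / 1.94 = 0.3573 h⁻¹
t = ln(C₀ / C) / k = ln(8.880 / 5.64) / 0.3573
  = ln(1.574) / 0.3573 = 0.4536 / 0.3573 = 1.270 h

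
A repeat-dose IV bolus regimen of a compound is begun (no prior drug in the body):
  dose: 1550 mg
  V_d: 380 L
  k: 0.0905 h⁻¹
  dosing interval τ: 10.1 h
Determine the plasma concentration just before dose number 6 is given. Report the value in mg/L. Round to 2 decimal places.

2.70 mg/L

C₀ per dose = Dose / Vd = 1550 / 380 = 4.079 mg/L
Fraction remaining after one interval: r = e^(−kτ) = e^(−0.09050 × 10.1) = 0.4009
Before dose 6, 5 doses have been given (aged 1τ, 2τ, 3τ, 4τ, 5τ).
C_trough = C₀ × (r + r² + … + r^5) = C₀ × r(1−r^5)/(1−r)
        = 4.079 × 0.4009 × (1 − 0.01036) / (1 − 0.4009) = 2.701 mg/L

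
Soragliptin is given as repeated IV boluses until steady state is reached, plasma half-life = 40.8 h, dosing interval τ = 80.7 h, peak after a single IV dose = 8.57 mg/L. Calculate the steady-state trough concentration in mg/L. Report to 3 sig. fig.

k = ln2 / t½ = 0.693147 / 40.8 = 0.01699 h⁻¹
e^(−kτ) = e^(−0.01699 × 80.7) = 0.2538
Accumulation ratio R = 1 / (1 − e^(−kτ)) = 1 / (1 − 0.2538) = 1.340
Steady-state trough = C₀ × R × e^(−kτ) = 8.57 × 1.340 × 0.2538 = 2.915 mg/L

2.92 mg/L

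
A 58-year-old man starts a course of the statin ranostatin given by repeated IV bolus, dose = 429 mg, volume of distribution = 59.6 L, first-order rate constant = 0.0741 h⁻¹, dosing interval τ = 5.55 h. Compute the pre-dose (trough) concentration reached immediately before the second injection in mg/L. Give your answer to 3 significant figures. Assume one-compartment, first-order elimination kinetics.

C₀ per dose = Dose / Vd = 429 / 59.6 = 7.198 mg/L
Fraction remaining after one interval: r = e^(−kτ) = e^(−0.07410 × 5.55) = 0.6628
Before dose 2, 1 dose has been given (aged 1τ).
C_trough = C₀ × r = 7.198 × 0.6628 = 4.771 mg/L

4.77 mg/L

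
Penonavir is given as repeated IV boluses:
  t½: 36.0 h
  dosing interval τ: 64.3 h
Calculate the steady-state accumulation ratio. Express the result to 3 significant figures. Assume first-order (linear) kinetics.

1.41

k = ln2 / t½ = 0.693147 / 36.0 = 0.01925 h⁻¹
e^(−kτ) = e^(−0.01925 × 64.3) = 0.2900
Accumulation ratio R = 1 / (1 − e^(−kτ)) = 1 / (1 − 0.2900) = 1.408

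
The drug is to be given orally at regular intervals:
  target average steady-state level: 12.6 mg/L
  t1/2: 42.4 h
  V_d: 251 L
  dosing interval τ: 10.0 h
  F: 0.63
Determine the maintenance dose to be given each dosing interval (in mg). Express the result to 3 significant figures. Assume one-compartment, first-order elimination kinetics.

821 mg

k = ln2 / t½ = 0.693147 / 42.4 = 0.01635 h⁻¹
CL = k × Vd = 0.01635 × 251 = 4.104 L/h
At steady state, F × (Dose/τ) = Css × CL.
Dose = Css × CL × τ / F = 12.6 × 4.104 × 10.0 / 0.63 = 820.8 mg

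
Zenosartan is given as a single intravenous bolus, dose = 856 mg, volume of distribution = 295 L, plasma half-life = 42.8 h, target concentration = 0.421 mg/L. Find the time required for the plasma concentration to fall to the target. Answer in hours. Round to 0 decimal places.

C₀ = Dose / Vd = 856.0 / 295 = 2.902 mg/L
k = ln2 / t½ = 0.693147 / 42.8 = 0.01620 h⁻¹
t = ln(C₀ / C) / k = ln(2.902 / 0.421) / 0.01620
  = ln(6.893) / 0.01620 = 1.931 / 0.01620 = 119.2 h

119 h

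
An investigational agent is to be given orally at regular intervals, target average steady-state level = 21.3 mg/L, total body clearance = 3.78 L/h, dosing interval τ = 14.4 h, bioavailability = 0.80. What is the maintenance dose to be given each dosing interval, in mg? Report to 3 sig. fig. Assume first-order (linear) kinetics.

1450 mg

At steady state, F × (Dose/τ) = Css × CL.
Dose = Css × CL × τ / F = 21.3 × 3.780 × 14.4 / 0.80 = 1449 mg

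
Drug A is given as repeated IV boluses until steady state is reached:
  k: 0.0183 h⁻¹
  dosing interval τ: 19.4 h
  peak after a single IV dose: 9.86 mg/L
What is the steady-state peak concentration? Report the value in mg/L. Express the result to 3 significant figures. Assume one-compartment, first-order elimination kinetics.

33.0 mg/L

e^(−kτ) = e^(−0.01830 × 19.4) = 0.7012
Accumulation ratio R = 1 / (1 − e^(−kτ)) = 1 / (1 − 0.7012) = 3.347
Steady-state peak = C₀ × R = 9.86 × 3.347 = 33.00 mg/L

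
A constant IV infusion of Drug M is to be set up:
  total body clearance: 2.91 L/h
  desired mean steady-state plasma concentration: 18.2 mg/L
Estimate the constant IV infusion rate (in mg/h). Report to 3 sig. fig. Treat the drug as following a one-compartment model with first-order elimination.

53.0 mg/h

At steady state, infusion rate R₀ = Css × CL = 18.2 × 2.910 = 52.96 mg/h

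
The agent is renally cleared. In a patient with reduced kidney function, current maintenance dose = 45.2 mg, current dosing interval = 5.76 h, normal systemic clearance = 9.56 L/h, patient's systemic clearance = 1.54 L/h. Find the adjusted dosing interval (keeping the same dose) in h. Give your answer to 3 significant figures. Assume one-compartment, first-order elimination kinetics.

To keep the same average steady-state level, dosing rate must scale with clearance.
CL ratio = 1.54 / 9.56 = 0.1611
New interval (same dose) = 5.76 / 0.1611 = 35.75 h

35.8 h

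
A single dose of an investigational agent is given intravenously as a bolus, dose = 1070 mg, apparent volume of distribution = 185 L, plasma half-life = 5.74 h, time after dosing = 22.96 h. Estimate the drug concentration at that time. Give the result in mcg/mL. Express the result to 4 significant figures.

0.3615 mcg/mL

C₀ = Dose / Vd = 1070 / 185 = 5.784 mg/L
k = ln2 / t½ = 0.693147 / 5.74 = 0.1208 h⁻¹
t / t½ = 22.96 / 5.74 = 4 half-lives
C = C₀ × (1/2)^4 = 5.784 × 0.06250 = 0.3615 mg/L
(0.3615 mg/L = 0.3615 mcg/mL)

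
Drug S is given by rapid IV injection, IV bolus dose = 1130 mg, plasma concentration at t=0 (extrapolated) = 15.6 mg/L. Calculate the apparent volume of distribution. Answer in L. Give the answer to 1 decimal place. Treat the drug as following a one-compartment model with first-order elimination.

Vd = Dose / C₀ = 1130 / 15.6 = 72.44 L

72.4 L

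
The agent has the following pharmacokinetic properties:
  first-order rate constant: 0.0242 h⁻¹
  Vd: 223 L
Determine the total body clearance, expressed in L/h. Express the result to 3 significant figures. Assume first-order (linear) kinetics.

CL = k × Vd = 0.0242 × 223 = 5.397 L/h

5.40 L/h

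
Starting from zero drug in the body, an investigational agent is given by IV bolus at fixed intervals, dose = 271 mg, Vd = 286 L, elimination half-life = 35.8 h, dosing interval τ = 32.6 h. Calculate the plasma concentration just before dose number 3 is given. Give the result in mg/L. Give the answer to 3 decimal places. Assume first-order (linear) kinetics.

C₀ per dose = Dose / Vd = 271 / 286 = 0.9476 mg/L
k = ln2 / t½ = 0.693147 / 35.8 = 0.01936 h⁻¹
Fraction remaining after one interval: r = e^(−kτ) = e^(−0.01936 × 32.6) = 0.5320
Before dose 3, 2 doses have been given (aged 1τ, 2τ).
C_trough = C₀ × (r + r²) = 0.9476 × (0.5320 + 0.2830) = 0.7723 mg/L

0.772 mg/L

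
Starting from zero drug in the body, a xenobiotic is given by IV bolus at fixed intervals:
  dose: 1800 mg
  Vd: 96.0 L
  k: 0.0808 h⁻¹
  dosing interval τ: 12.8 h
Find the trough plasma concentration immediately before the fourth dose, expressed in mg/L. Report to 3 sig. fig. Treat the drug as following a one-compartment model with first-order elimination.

9.88 mg/L

C₀ per dose = Dose / Vd = 1800 / 96.0 = 18.75 mg/L
Fraction remaining after one interval: r = e^(−kτ) = e^(−0.08080 × 12.8) = 0.3555
Before dose 4, 3 doses have been given (aged 1τ, 2τ, 3τ).
C_trough = C₀ × (r + r² + … + r^3) = C₀ × r(1−r^3)/(1−r)
        = 18.75 × 0.3555 × (1 − 0.04493) / (1 − 0.3555) = 9.878 mg/L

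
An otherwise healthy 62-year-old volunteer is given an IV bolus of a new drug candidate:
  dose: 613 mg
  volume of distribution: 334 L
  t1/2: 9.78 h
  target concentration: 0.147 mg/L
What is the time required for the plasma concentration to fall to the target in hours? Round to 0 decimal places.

C₀ = Dose / Vd = 613.0 / 334 = 1.835 mg/L
k = ln2 / t½ = 0.693147 / 9.78 = 0.07087 h⁻¹
t = ln(C₀ / C) / k = ln(1.835 / 0.147) / 0.07087
  = ln(12.48) / 0.07087 = 2.524 / 0.07087 = 35.61 h

36 h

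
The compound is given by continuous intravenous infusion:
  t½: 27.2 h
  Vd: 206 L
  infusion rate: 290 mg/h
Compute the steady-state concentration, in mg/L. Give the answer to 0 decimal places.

55 mg/L

k = ln2 / t½ = 0.693147 / 27.2 = 0.02548 h⁻¹
CL = k × Vd = 0.02548 × 206 = 5.249 L/h
At steady state Css = R₀ / CL = 290 / 5.249 = 55.25 mg/L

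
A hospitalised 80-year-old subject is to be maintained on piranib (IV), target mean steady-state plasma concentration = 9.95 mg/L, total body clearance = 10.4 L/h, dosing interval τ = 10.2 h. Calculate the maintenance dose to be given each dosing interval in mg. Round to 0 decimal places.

1055 mg

At steady state, Dose/τ = Css × CL.
Dose = Css × CL × τ = 9.95 × 10.40 × 10.2 = 1055 mg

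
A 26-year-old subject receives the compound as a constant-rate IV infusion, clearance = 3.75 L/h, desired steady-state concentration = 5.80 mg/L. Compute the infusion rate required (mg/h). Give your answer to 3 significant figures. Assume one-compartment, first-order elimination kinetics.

21.8 mg/h

At steady state, infusion rate R₀ = Css × CL = 5.80 × 3.750 = 21.75 mg/h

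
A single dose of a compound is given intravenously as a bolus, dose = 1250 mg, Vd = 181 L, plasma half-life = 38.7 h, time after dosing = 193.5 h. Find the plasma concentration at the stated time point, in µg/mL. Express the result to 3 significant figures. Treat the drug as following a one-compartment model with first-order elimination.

0.216 µg/mL

C₀ = Dose / Vd = 1250 / 181 = 6.906 mg/L
k = ln2 / t½ = 0.693147 / 38.7 = 0.01791 h⁻¹
t / t½ = 193.5 / 38.7 = 5 half-lives
C = C₀ × (1/2)^5 = 6.906 × 0.03125 = 0.2158 mg/L
(0.2158 mg/L = 0.2158 µg/mL)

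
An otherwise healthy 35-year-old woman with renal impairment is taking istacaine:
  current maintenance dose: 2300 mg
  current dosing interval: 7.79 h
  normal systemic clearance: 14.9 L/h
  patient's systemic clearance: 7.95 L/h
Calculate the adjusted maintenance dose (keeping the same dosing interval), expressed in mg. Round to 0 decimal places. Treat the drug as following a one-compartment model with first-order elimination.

To keep the same average steady-state level, dosing rate must scale with clearance.
CL ratio = 7.95 / 14.9 = 0.5336
New dose (same interval) = 2300 × 0.5336 = 1227 mg

1227 mg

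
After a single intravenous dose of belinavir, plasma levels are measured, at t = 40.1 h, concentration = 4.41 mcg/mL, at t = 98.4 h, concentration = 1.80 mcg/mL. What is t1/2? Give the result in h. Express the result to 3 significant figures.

k = ln(C₁/C₂) / (t₂ − t₁) = ln(4.41/1.80) / (98.4 − 40.1)
  = 0.8961 / 58.30 = 0.01537 h⁻¹
t½ = ln2 / k = 0.693147 / 0.01537 = 45.10 h

45.1 h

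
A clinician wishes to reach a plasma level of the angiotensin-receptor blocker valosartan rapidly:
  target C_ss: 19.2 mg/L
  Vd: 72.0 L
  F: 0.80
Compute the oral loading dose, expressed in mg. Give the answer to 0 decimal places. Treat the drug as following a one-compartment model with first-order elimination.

LD = Css × Vd / F = 19.2 × 72.0 / 0.80 = 1728 mg

1728 mg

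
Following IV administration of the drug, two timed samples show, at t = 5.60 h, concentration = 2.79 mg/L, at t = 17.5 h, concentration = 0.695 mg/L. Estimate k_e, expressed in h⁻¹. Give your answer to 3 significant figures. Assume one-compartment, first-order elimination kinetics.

0.117 h⁻¹

k = ln(C₁/C₂) / (t₂ − t₁) = ln(2.79/0.695) / (17.5 − 5.60)
  = 1.390 / 11.90 = 0.1168 h⁻¹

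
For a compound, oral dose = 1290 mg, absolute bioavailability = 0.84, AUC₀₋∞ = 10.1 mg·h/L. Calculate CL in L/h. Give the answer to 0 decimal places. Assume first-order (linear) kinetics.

107 L/h

CL = F·Dose / AUC = 0.84 × 1290 / 10.1 = 107.3 L/h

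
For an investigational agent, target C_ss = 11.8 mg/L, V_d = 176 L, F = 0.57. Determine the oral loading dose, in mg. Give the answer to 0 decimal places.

LD = Css × Vd / F = 11.8 × 176 / 0.57 = 3644 mg

3644 mg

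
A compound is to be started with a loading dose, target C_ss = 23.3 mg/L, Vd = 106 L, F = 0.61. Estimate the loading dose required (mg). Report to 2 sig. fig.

4000 mg

LD = Css × Vd / F = 23.3 × 106 / 0.61 = 4049 mg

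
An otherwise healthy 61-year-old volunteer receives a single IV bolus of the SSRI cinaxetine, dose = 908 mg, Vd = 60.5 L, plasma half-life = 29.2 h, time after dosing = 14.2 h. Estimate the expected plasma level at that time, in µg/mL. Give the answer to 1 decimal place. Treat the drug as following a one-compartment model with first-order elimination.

C₀ = Dose / Vd = 908.0 / 60.5 = 15.01 mg/L
k = ln2 / t½ = 0.693147 / 29.2 = 0.02374 h⁻¹
C = C₀ · e^(−k·t) = 15.01 × e^(−0.02374 × 14.2)
  = 15.01 × 0.7138 = 10.71 mg/L
(10.71 mg/L = 10.71 µg/mL)

10.7 µg/mL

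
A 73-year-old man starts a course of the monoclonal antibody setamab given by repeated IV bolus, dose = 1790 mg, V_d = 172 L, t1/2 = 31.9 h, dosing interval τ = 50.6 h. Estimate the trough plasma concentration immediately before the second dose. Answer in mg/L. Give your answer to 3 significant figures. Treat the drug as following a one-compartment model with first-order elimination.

C₀ per dose = Dose / Vd = 1790 / 172 = 10.41 mg/L
k = ln2 / t½ = 0.693147 / 31.9 = 0.02173 h⁻¹
Fraction remaining after one interval: r = e^(−kτ) = e^(−0.02173 × 50.6) = 0.3330
Before dose 2, 1 dose has been given (aged 1τ).
C_trough = C₀ × r = 10.41 × 0.3330 = 3.467 mg/L

3.47 mg/L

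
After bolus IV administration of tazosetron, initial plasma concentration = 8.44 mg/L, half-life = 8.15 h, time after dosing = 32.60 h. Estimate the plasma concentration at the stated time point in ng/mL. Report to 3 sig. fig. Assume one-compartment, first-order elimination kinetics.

k = ln2 / t½ = 0.693147 / 8.15 = 0.08505 h⁻¹
t / t½ = 32.60 / 8.15 = 4 half-lives
C = C₀ × (1/2)^4 = 8.440 × 0.06250 = 0.5275 mg/L
Convert: 0.5275 mg/L × 1000 = 527.5 ng/mL

528 ng/mL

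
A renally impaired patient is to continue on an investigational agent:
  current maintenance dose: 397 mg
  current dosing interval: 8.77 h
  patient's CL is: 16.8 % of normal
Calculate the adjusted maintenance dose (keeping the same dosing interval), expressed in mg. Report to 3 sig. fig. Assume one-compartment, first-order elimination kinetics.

66.7 mg

To keep the same average steady-state level, dosing rate must scale with clearance.
CL ratio = 16.8 / 100 = 0.1680
New dose (same interval) = 397 × 0.1680 = 66.70 mg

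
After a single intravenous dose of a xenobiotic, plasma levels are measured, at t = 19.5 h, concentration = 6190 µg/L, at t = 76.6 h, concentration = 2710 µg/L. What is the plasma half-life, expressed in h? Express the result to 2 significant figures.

k = ln(C₁/C₂) / (t₂ − t₁) = ln(6190/2710) / (76.6 − 19.5)
  = 0.8260 / 57.10 = 0.01447 h⁻¹
t½ = ln2 / k = 0.693147 / 0.01447 = 47.90 h

48 h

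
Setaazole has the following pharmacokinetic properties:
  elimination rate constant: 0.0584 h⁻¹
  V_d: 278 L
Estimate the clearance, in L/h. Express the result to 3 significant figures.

CL = k × Vd = 0.0584 × 278 = 16.24 L/h

16.2 L/h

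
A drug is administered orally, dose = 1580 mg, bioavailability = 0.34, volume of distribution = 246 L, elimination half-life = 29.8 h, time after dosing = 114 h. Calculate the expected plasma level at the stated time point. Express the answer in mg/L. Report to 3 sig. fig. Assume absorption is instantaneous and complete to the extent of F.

0.154 mg/L

Amount reaching circulation = F × Dose = 0.34 × 1580 = 537.2 mg
C₀ = F·Dose / Vd = 537.2 / 246 = 2.184 mg/L
k = ln2 / t½ = 0.693147 / 29.8 = 0.02326 h⁻¹
C = C₀ · e^(−k·t) = 2.184 × e^(−0.02326 × 114)
  = 2.184 × 0.07054 = 0.1541 mg/L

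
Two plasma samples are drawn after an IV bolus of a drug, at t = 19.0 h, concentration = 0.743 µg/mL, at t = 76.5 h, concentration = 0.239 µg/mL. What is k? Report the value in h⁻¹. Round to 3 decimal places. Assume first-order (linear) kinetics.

k = ln(C₁/C₂) / (t₂ − t₁) = ln(0.743/0.239) / (76.5 − 19.0)
  = 1.134 / 57.50 = 0.01972 h⁻¹

0.020 h⁻¹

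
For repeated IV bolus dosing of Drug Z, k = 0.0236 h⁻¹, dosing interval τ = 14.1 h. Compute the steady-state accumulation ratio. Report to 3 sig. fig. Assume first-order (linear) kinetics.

3.53

e^(−kτ) = e^(−0.02360 × 14.1) = 0.7169
Accumulation ratio R = 1 / (1 − e^(−kτ)) = 1 / (1 − 0.7169) = 3.532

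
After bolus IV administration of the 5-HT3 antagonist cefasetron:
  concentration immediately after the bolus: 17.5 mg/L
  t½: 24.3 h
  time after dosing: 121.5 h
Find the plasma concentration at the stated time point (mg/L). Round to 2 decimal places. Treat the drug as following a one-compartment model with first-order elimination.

k = ln2 / t½ = 0.693147 / 24.3 = 0.02852 h⁻¹
t / t½ = 121.5 / 24.3 = 5 half-lives
C = C₀ × (1/2)^5 = 17.50 × 0.03125 = 0.5469 mg/L

0.55 mg/L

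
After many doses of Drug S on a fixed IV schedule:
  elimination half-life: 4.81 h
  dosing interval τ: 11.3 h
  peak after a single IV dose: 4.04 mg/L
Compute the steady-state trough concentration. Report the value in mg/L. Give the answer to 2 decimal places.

k = ln2 / t½ = 0.693147 / 4.81 = 0.1441 h⁻¹
e^(−kτ) = e^(−0.1441 × 11.3) = 0.1963
Accumulation ratio R = 1 / (1 − e^(−kτ)) = 1 / (1 − 0.1963) = 1.244
Steady-state trough = C₀ × R × e^(−kτ) = 4.04 × 1.244 × 0.1963 = 0.9866 mg/L

0.99 mg/L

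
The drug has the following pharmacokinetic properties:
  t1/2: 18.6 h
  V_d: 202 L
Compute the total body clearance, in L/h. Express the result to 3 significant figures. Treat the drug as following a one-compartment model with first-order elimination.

k = ln2 / t½ = 0.693147 / 18.6 = 0.03727 h⁻¹
CL = k × Vd = 0.03727 × 202 = 7.529 L/h

7.53 L/h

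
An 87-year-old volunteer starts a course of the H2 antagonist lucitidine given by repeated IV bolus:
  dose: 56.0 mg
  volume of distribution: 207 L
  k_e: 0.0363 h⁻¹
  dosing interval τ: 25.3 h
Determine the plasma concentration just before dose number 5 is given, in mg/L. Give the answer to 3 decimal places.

0.175 mg/L

C₀ per dose = Dose / Vd = 56.0 / 207 = 0.2705 mg/L
Fraction remaining after one interval: r = e^(−kτ) = e^(−0.03630 × 25.3) = 0.3992
Before dose 5, 4 doses have been given (aged 1τ, 2τ, 3τ, 4τ).
C_trough = C₀ × (r + r² + … + r^4) = C₀ × r(1−r^4)/(1−r)
        = 0.2705 × 0.3992 × (1 − 0.02540) / (1 − 0.3992) = 0.1752 mg/L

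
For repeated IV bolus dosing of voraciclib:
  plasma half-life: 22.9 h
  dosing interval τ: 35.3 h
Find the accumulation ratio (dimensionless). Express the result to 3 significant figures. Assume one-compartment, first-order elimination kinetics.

1.52

k = ln2 / t½ = 0.693147 / 22.9 = 0.03027 h⁻¹
e^(−kτ) = e^(−0.03027 × 35.3) = 0.3435
Accumulation ratio R = 1 / (1 − e^(−kτ)) = 1 / (1 − 0.3435) = 1.523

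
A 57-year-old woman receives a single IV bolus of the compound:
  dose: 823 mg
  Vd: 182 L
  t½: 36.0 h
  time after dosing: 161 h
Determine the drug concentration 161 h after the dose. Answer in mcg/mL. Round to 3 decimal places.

0.204 mcg/mL

C₀ = Dose / Vd = 823.0 / 182 = 4.522 mg/L
k = ln2 / t½ = 0.693147 / 36.0 = 0.01925 h⁻¹
C = C₀ · e^(−k·t) = 4.522 × e^(−0.01925 × 161)
  = 4.522 × 0.04508 = 0.2039 mg/L
(0.2039 mg/L = 0.2039 mcg/mL)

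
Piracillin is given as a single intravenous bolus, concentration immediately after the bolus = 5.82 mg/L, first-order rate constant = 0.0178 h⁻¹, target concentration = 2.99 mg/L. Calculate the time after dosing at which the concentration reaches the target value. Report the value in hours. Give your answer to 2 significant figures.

t = ln(C₀ / C) / k = ln(5.820 / 2.99) / 0.01780
  = ln(1.946) / 0.01780 = 0.6658 / 0.01780 = 37.40 h

37 h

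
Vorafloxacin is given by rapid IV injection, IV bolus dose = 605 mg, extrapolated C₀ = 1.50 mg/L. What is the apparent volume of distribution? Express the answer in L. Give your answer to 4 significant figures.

Vd = Dose / C₀ = 605.0 / 1.50 = 403.3 L

403.3 L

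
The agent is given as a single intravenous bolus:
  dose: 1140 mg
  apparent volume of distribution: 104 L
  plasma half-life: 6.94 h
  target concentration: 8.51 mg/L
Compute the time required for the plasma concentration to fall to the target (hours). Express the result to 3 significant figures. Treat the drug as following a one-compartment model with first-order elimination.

C₀ = Dose / Vd = 1140 / 104 = 10.96 mg/L
k = ln2 / t½ = 0.693147 / 6.94 = 0.09988 h⁻¹
t = ln(C₀ / C) / k = ln(10.96 / 8.51) / 0.09988
  = ln(1.288) / 0.09988 = 0.2531 / 0.09988 = 2.534 h

2.53 h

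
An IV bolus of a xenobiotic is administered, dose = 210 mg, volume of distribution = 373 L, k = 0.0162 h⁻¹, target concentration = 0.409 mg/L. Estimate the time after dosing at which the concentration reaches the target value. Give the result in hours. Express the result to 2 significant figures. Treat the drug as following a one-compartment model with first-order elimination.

C₀ = Dose / Vd = 210.0 / 373 = 0.5630 mg/L
t = ln(C₀ / C) / k = ln(0.5630 / 0.409) / 0.01620
  = ln(1.377) / 0.01620 = 0.3199 / 0.01620 = 19.75 h

20 h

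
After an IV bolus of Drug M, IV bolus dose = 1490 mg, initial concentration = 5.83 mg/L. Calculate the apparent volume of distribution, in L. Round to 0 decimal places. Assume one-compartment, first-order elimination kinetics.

Vd = Dose / C₀ = 1490 / 5.83 = 255.6 L

256 L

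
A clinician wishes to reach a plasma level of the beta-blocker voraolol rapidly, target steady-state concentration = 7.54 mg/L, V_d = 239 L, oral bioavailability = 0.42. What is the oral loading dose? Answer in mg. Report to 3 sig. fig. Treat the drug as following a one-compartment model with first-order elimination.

LD = Css × Vd / F = 7.54 × 239 / 0.42 = 4291 mg

4290 mg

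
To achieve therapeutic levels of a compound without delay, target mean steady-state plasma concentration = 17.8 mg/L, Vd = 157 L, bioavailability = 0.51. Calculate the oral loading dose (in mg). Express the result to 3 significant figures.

5480 mg

LD = Css × Vd / F = 17.8 × 157 / 0.51 = 5480 mg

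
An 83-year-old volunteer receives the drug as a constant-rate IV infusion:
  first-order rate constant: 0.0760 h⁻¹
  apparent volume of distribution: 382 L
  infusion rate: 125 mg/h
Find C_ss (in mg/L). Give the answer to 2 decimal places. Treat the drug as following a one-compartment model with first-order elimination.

4.31 mg/L

CL = k × Vd = 0.07600 × 382 = 29.03 L/h
At steady state Css = R₀ / CL = 125 / 29.03 = 4.306 mg/L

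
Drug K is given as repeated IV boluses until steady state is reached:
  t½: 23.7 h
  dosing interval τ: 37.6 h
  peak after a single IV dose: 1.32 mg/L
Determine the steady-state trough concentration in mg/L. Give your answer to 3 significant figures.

0.659 mg/L

k = ln2 / t½ = 0.693147 / 23.7 = 0.02925 h⁻¹
e^(−kτ) = e^(−0.02925 × 37.6) = 0.3329
Accumulation ratio R = 1 / (1 − e^(−kτ)) = 1 / (1 − 0.3329) = 1.499
Steady-state trough = C₀ × R × e^(−kτ) = 1.32 × 1.499 × 0.3329 = 0.6587 mg/L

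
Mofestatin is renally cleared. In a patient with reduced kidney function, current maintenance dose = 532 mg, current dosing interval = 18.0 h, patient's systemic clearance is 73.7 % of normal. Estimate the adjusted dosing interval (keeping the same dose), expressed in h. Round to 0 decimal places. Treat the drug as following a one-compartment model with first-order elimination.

24 h

To keep the same average steady-state level, dosing rate must scale with clearance.
CL ratio = 73.7 / 100 = 0.7370
New interval (same dose) = 18.0 / 0.7370 = 24.42 h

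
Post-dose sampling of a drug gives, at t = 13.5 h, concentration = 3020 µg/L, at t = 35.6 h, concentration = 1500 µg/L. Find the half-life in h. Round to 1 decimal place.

k = ln(C₁/C₂) / (t₂ − t₁) = ln(3020/1500) / (35.6 − 13.5)
  = 0.6998 / 22.10 = 0.03167 h⁻¹
t½ = ln2 / k = 0.693147 / 0.03167 = 21.89 h

21.9 h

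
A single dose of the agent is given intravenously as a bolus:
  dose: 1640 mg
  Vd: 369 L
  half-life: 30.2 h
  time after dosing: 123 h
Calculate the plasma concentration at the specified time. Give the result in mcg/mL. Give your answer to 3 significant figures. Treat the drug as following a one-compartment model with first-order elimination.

C₀ = Dose / Vd = 1640 / 369 = 4.444 mg/L
k = ln2 / t½ = 0.693147 / 30.2 = 0.02295 h⁻¹
C = C₀ · e^(−k·t) = 4.444 × e^(−0.02295 × 123)
  = 4.444 × 0.05944 = 0.2642 mg/L
(0.2642 mg/L = 0.2642 mcg/mL)

0.264 mcg/mL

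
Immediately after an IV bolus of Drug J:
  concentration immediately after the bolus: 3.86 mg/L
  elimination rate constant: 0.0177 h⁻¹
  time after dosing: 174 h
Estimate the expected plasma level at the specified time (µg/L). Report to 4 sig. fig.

177.4 µg/L

C = C₀ · e^(−k·t) = 3.860 × e^(−0.01770 × 174)
  = 3.860 × 0.04597 = 0.1774 mg/L
Convert: 0.1774 mg/L × 1000 = 177.4 µg/L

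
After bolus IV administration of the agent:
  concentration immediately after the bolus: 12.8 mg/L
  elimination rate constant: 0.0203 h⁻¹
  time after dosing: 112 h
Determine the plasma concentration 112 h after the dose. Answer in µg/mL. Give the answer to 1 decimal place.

C = C₀ · e^(−k·t) = 12.80 × e^(−0.02030 × 112)
  = 12.80 × 0.1029 = 1.317 mg/L
(1.317 mg/L = 1.317 µg/mL)

1.3 µg/mL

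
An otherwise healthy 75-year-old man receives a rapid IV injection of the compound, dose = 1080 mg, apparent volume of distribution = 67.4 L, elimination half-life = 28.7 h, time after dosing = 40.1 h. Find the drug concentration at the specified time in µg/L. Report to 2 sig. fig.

6100 µg/L

C₀ = Dose / Vd = 1080 / 67.4 = 16.02 mg/L
k = ln2 / t½ = 0.693147 / 28.7 = 0.02415 h⁻¹
C = C₀ · e^(−k·t) = 16.02 × e^(−0.02415 × 40.1)
  = 16.02 × 0.3797 = 6.083 mg/L
Convert: 6.083 mg/L × 1000 = 6083 µg/L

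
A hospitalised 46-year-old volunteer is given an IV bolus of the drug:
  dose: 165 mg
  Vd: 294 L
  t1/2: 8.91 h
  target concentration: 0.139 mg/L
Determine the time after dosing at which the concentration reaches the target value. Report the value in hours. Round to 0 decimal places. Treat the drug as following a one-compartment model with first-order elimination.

C₀ = Dose / Vd = 165.0 / 294 = 0.5612 mg/L
k = ln2 / t½ = 0.693147 / 8.91 = 0.07779 h⁻¹
t = ln(C₀ / C) / k = ln(0.5612 / 0.139) / 0.07779
  = ln(4.037) / 0.07779 = 1.396 / 0.07779 = 17.95 h

18 h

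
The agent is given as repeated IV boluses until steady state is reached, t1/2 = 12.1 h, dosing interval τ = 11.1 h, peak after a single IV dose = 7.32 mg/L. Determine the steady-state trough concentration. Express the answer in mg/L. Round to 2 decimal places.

k = ln2 / t½ = 0.693147 / 12.1 = 0.05728 h⁻¹
e^(−kτ) = e^(−0.05728 × 11.1) = 0.5295
Accumulation ratio R = 1 / (1 − e^(−kτ)) = 1 / (1 − 0.5295) = 2.125
Steady-state trough = C₀ × R × e^(−kτ) = 7.32 × 2.125 × 0.5295 = 8.236 mg/L

8.24 mg/L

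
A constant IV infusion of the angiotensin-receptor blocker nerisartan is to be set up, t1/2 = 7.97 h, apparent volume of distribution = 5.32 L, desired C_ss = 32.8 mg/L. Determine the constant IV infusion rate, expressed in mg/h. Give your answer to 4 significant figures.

k = ln2 / t½ = 0.693147 / 7.97 = 0.08697 h⁻¹
CL = k × Vd = 0.08697 × 5.32 = 0.4627 L/h
At steady state, infusion rate R₀ = Css × CL = 32.8 × 0.4627 = 15.18 mg/h

15.18 mg/h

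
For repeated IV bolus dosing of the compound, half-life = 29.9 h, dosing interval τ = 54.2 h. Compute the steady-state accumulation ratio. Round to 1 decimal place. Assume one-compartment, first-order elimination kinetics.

k = ln2 / t½ = 0.693147 / 29.9 = 0.02318 h⁻¹
e^(−kτ) = e^(−0.02318 × 54.2) = 0.2847
Accumulation ratio R = 1 / (1 − e^(−kτ)) = 1 / (1 − 0.2847) = 1.398

1.4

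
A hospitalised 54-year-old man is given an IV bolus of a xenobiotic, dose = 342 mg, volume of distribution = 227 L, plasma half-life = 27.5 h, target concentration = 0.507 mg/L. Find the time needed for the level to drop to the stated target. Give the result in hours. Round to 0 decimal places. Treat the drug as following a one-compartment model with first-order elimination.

43 h

C₀ = Dose / Vd = 342.0 / 227 = 1.507 mg/L
k = ln2 / t½ = 0.693147 / 27.5 = 0.02521 h⁻¹
t = ln(C₀ / C) / k = ln(1.507 / 0.507) / 0.02521
  = ln(2.972) / 0.02521 = 1.089 / 0.02521 = 43.20 h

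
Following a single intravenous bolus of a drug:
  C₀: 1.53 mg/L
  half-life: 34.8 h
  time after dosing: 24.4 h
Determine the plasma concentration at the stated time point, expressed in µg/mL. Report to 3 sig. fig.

k = ln2 / t½ = 0.693147 / 34.8 = 0.01992 h⁻¹
C = C₀ · e^(−k·t) = 1.530 × e^(−0.01992 × 24.4)
  = 1.530 × 0.6151 = 0.9411 mg/L
(0.9411 mg/L = 0.9411 µg/mL)

0.941 µg/mL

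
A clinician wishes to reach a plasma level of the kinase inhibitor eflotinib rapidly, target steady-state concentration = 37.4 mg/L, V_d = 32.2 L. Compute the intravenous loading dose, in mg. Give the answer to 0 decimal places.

LD = Css × Vd = 37.4 × 32.2 = 1204 mg

1204 mg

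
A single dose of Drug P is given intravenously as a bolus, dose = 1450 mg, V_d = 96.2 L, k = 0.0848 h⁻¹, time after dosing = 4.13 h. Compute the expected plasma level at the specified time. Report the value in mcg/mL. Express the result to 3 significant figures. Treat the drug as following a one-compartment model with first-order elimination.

C₀ = Dose / Vd = 1450 / 96.2 = 15.07 mg/L
C = C₀ · e^(−k·t) = 15.07 × e^(−0.08480 × 4.13)
  = 15.07 × 0.7045 = 10.62 mg/L
(10.62 mg/L = 10.62 mcg/mL)

10.6 mcg/mL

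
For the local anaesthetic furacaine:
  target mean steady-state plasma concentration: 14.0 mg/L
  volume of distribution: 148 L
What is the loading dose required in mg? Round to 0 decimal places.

LD = Css × Vd = 14.0 × 148 = 2072 mg

2072 mg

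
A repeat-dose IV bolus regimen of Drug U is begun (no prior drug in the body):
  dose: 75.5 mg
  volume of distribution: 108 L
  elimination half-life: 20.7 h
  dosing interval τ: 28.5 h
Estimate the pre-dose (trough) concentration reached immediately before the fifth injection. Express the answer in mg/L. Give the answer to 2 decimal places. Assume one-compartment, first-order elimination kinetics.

C₀ per dose = Dose / Vd = 75.5 / 108 = 0.6991 mg/L
k = ln2 / t½ = 0.693147 / 20.7 = 0.03349 h⁻¹
Fraction remaining after one interval: r = e^(−kτ) = e^(−0.03349 × 28.5) = 0.3850
Before dose 5, 4 doses have been given (aged 1τ, 2τ, 3τ, 4τ).
C_trough = C₀ × (r + r² + … + r^4) = C₀ × r(1−r^4)/(1−r)
        = 0.6991 × 0.3850 × (1 − 0.02197) / (1 − 0.3850) = 0.4280 mg/L

0.43 mg/L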